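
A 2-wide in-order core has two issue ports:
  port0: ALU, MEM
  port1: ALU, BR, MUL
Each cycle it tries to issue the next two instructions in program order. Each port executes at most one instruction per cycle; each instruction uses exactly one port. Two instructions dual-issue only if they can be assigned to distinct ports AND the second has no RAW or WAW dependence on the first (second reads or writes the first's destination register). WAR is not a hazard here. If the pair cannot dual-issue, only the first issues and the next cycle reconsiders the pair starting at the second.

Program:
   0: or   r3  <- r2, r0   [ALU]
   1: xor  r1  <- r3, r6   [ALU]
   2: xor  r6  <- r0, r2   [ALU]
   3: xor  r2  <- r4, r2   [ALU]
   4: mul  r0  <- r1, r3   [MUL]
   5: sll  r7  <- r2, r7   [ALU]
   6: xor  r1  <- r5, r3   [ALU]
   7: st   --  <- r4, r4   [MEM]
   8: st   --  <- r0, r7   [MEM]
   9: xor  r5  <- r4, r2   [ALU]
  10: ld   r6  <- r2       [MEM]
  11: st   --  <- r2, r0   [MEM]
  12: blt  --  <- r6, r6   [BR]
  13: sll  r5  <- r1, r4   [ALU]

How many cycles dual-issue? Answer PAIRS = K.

  cy0 -> i0 (or.ALU) RAW r3
  cy1 -> i1/i2 (xor.ALU;xor.ALU) dual
  cy2 -> i3/i4 (xor.ALU;mul.MUL) dual
  cy3 -> i5/i6 (sll.ALU;xor.ALU) dual
  cy4 -> i7 (st.MEM) no-port MEM/MEM
  cy5 -> i8/i9 (st.MEM;xor.ALU) dual
  cy6 -> i10 (ld.MEM) no-port MEM/MEM
  cy7 -> i11/i12 (st.MEM;blt.BR) dual
  cy8 -> i13 (sll.ALU) tail

PAIRS = 5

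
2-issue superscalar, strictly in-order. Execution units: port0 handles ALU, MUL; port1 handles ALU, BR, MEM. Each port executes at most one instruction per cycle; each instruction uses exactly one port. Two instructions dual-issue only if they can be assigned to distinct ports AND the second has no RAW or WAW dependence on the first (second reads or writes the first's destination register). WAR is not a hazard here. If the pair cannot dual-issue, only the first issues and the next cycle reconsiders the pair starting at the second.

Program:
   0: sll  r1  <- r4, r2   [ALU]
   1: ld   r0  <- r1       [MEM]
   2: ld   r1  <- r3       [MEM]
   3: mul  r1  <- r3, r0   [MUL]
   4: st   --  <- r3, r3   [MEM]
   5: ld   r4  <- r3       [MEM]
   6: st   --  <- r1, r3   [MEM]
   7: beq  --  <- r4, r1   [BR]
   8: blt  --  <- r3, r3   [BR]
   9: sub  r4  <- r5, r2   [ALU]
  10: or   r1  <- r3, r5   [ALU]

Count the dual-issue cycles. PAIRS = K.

PAIRS = 2

t=0 i0:sll.ALU ; RAW r1
t=1 i1:ld.MEM ; no-port MEM/MEM
t=2 i2:ld.MEM ; WAW r1
t=3 i3,i4:mul.MUL;st.MEM ; dual
t=4 i5:ld.MEM ; no-port MEM/MEM
t=5 i6:st.MEM ; no-port MEM/BR
t=6 i7:beq.BR ; no-port BR/BR
t=7 i8,i9:blt.BR;sub.ALU ; dual
t=8 i10:or.ALU ; tail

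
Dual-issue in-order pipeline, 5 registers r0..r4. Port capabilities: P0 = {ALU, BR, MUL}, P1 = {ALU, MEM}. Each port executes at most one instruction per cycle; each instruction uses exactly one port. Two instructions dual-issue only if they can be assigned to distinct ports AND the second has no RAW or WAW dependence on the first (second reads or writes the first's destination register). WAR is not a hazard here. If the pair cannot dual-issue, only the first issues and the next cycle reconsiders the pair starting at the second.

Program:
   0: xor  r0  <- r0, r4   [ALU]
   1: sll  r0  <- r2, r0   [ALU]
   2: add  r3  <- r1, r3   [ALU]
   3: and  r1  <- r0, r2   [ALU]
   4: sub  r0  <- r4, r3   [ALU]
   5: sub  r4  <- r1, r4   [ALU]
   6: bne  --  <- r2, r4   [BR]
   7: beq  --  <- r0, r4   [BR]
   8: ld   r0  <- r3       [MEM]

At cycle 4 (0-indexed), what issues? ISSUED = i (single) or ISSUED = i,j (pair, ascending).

ISSUED = 6

0. xor @i0  | RAW+WAW r0
1. sll+add @i1,i2  | pair
2. and+sub @i3,i4  | pair
3. sub @i5  | RAW r4
4. bne @i6  | no-port BR/BR
5. beq+ld @i7,i8  | pair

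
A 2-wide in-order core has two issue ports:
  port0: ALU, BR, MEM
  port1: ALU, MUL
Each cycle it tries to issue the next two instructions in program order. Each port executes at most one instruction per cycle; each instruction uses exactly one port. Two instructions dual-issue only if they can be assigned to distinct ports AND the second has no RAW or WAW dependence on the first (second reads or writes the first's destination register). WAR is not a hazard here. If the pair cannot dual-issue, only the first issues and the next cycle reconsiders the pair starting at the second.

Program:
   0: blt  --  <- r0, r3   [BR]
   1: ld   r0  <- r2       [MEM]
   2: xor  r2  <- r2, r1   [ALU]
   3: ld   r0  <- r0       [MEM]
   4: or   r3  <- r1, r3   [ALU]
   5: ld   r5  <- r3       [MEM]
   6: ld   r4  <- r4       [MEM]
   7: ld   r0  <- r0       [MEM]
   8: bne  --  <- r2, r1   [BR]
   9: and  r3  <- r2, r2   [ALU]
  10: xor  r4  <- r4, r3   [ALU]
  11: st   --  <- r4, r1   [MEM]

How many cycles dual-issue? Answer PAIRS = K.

PAIRS = 3

c0: i0 blt.BR  no-port BR/MEM
c1: i1/i2 ld.MEM/xor.ALU  dual
c2: i3/i4 ld.MEM/or.ALU  dual
c3: i5 ld.MEM  no-port MEM/MEM
c4: i6 ld.MEM  no-port MEM/MEM
c5: i7 ld.MEM  no-port MEM/BR
c6: i8/i9 bne.BR/and.ALU  dual
c7: i10 xor.ALU  RAW r4
c8: i11 st.MEM  tail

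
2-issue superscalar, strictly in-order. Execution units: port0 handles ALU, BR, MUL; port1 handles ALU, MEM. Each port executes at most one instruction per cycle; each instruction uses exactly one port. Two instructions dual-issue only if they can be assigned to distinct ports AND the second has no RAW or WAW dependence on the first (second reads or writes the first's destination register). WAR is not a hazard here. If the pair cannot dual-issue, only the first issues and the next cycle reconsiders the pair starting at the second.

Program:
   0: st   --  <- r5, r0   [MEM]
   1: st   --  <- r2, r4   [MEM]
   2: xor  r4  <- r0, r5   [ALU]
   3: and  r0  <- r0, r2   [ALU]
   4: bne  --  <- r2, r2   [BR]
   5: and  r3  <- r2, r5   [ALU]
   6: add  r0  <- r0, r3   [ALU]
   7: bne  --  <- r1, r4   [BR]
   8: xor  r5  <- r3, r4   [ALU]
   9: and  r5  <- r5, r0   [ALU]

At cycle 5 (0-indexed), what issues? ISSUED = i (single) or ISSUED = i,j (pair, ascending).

#0 head=0: st.MEM i0 no-port MEM/MEM
#1 head=1: st.MEM+xor.ALU i1+i2 2-wide
#2 head=3: and.ALU+bne.BR i3+i4 2-wide
#3 head=5: and.ALU i5 RAW r3
#4 head=6: add.ALU+bne.BR i6+i7 2-wide
#5 head=8: xor.ALU i8 RAW+WAW r5
#6 head=9: and.ALU i9 tail

ISSUED = 8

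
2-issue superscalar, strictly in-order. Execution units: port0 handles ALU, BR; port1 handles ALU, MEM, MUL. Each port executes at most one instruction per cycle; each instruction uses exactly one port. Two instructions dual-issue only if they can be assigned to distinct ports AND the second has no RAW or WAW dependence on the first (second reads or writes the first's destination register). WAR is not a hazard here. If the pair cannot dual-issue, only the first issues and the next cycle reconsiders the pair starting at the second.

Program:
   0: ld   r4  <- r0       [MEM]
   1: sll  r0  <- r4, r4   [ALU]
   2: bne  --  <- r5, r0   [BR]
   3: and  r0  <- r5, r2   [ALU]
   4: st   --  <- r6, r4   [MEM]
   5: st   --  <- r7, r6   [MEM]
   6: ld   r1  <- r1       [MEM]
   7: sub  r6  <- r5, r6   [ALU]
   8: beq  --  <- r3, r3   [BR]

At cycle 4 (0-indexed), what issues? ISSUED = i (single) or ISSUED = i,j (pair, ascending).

ISSUED = 5

c0: i0 ld.MEM  RAW r4
c1: i1 sll.ALU  RAW r0
c2: i2&i3 bne.BR/and.ALU  pair
c3: i4 st.MEM  no-port MEM/MEM
c4: i5 st.MEM  no-port MEM/MEM
c5: i6&i7 ld.MEM/sub.ALU  pair
c6: i8 beq.BR  tail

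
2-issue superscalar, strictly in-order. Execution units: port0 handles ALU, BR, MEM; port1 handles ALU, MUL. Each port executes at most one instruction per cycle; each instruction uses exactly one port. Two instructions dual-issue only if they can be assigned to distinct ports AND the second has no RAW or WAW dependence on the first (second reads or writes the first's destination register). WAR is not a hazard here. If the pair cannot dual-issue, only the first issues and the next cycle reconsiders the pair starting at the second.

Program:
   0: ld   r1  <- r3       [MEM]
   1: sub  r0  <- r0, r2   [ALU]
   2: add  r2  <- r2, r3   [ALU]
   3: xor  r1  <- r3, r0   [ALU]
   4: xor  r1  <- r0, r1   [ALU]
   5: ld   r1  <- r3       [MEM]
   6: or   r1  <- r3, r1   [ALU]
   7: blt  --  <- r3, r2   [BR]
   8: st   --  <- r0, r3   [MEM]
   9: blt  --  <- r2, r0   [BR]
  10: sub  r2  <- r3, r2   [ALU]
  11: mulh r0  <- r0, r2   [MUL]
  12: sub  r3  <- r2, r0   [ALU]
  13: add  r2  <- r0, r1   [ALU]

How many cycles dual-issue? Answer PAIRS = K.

PAIRS = 5

t=0 i0&i1:ld;sub ; 2-wide
t=1 i2&i3:add;xor ; 2-wide
t=2 i4:xor ; WAW r1
t=3 i5:ld ; RAW+WAW r1
t=4 i6&i7:or;blt ; 2-wide
t=5 i8:st ; no-port MEM/BR
t=6 i9&i10:blt;sub ; 2-wide
t=7 i11:mulh ; RAW r0
t=8 i12&i13:sub;add ; 2-wide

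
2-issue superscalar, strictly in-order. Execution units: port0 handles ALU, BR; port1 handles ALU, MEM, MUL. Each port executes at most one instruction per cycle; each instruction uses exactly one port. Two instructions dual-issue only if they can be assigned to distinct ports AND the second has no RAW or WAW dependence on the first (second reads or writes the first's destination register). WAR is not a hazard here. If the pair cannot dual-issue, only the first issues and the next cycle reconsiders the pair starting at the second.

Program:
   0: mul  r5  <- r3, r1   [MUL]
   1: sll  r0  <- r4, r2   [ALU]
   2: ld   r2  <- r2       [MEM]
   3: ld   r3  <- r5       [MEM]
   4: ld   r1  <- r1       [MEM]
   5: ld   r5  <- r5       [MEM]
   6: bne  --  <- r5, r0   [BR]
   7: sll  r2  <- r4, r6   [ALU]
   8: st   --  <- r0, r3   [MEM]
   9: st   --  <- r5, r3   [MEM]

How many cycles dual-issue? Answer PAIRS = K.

PAIRS = 2

c0: i0,i1 mul.MUL/sll.ALU  dual
c1: i2 ld.MEM  no-port MEM/MEM
c2: i3 ld.MEM  no-port MEM/MEM
c3: i4 ld.MEM  no-port MEM/MEM
c4: i5 ld.MEM  RAW r5
c5: i6,i7 bne.BR/sll.ALU  dual
c6: i8 st.MEM  no-port MEM/MEM
c7: i9 st.MEM  tail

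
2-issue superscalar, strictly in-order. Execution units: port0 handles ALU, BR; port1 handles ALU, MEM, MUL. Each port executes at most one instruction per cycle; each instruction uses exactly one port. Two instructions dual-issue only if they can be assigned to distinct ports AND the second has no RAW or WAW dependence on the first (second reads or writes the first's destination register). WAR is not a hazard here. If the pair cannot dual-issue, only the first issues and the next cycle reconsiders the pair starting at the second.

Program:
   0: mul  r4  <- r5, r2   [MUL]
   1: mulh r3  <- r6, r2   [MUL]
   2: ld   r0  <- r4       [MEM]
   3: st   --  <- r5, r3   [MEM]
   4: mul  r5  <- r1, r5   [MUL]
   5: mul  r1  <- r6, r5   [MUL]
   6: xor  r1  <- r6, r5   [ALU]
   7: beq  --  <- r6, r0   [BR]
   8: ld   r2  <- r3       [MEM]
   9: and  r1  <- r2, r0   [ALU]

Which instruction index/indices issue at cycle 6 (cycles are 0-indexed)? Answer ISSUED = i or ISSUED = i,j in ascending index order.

ISSUED = 6,7

0. mul @i0  | no-port MUL/MUL
1. mulh @i1  | no-port MUL/MEM
2. ld @i2  | no-port MEM/MEM
3. st @i3  | no-port MEM/MUL
4. mul @i4  | no-port MUL/MUL
5. mul @i5  | WAW r1
6. xor beq @i6,i7  | 2-wide
7. ld @i8  | RAW r2
8. and @i9  | tail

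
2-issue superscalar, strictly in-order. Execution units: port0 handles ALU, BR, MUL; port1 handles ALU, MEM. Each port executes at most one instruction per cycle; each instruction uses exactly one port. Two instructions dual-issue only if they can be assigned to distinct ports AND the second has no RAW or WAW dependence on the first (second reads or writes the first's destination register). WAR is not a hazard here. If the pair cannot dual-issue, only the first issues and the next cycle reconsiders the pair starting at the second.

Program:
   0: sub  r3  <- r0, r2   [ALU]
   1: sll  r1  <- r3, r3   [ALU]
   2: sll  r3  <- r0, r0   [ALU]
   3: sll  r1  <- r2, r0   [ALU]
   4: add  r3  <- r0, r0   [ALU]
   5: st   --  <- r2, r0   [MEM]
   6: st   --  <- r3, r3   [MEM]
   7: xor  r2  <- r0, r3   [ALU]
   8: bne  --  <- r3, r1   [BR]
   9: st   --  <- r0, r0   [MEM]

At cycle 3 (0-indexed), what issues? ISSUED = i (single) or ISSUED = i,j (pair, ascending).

c0: i0 sub  RAW r3
c1: i1&i2 sll;sll  2-wide
c2: i3&i4 sll;add  2-wide
c3: i5 st  no-port MEM/MEM
c4: i6&i7 st;xor  2-wide
c5: i8&i9 bne;st  2-wide

ISSUED = 5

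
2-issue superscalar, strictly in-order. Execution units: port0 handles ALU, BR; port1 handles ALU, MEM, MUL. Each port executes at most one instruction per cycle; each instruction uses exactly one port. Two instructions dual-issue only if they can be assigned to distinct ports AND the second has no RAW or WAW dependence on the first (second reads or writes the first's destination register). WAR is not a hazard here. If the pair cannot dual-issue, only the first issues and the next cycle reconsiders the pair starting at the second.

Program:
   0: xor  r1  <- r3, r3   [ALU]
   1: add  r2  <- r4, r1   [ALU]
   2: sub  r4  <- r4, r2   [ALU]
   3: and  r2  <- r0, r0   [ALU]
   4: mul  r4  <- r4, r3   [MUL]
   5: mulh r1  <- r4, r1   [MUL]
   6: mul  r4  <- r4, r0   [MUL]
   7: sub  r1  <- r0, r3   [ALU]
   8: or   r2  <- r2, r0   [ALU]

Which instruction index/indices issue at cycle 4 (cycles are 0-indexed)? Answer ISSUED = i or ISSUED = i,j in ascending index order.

t=0 i0:xor.ALU ; RAW r1
t=1 i1:add.ALU ; RAW r2
t=2 i2/i3:sub.ALU+and.ALU ; pair
t=3 i4:mul.MUL ; no-port MUL/MUL
t=4 i5:mulh.MUL ; no-port MUL/MUL
t=5 i6/i7:mul.MUL+sub.ALU ; pair
t=6 i8:or.ALU ; tail

ISSUED = 5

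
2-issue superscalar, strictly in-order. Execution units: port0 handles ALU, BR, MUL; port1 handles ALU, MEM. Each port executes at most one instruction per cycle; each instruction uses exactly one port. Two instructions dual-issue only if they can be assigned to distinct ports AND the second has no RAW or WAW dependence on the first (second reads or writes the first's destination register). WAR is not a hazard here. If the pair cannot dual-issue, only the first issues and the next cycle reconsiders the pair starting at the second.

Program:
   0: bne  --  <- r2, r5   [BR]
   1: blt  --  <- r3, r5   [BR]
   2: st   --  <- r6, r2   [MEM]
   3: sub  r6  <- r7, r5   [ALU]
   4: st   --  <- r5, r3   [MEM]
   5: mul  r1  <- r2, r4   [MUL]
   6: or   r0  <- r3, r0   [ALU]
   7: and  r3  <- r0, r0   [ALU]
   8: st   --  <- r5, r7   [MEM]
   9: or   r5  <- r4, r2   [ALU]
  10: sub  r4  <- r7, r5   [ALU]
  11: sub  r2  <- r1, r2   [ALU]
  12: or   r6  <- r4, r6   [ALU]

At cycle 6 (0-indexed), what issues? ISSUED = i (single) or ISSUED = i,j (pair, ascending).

0. bne @i0  | no-port BR/BR
1. blt st @i1+i2  | pair
2. sub st @i3+i4  | pair
3. mul or @i5+i6  | pair
4. and st @i7+i8  | pair
5. or @i9  | RAW r5
6. sub sub @i10+i11  | pair
7. or @i12  | tail

ISSUED = 10,11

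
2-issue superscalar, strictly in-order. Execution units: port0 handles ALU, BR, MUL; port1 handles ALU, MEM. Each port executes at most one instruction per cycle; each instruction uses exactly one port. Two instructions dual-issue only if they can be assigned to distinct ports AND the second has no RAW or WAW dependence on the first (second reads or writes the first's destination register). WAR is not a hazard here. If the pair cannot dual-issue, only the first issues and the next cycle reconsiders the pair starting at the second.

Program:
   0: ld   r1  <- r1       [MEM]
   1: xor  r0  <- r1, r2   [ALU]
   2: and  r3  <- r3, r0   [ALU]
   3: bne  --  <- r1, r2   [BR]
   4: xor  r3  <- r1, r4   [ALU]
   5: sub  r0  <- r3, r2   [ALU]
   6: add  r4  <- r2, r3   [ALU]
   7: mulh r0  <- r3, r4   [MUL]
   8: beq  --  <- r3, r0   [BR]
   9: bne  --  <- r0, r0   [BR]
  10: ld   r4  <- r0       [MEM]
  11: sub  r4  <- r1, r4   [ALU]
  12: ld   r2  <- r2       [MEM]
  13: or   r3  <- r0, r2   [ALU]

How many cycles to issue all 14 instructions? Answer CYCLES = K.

CYCLES = 10

0. ld.MEM @i0  | RAW r1
1. xor.ALU @i1  | RAW r0
2. and.ALU/bne.BR @i2+i3  | pair
3. xor.ALU @i4  | RAW r3
4. sub.ALU/add.ALU @i5+i6  | pair
5. mulh.MUL @i7  | no-port MUL/BR
6. beq.BR @i8  | no-port BR/BR
7. bne.BR/ld.MEM @i9+i10  | pair
8. sub.ALU/ld.MEM @i11+i12  | pair
9. or.ALU @i13  | tail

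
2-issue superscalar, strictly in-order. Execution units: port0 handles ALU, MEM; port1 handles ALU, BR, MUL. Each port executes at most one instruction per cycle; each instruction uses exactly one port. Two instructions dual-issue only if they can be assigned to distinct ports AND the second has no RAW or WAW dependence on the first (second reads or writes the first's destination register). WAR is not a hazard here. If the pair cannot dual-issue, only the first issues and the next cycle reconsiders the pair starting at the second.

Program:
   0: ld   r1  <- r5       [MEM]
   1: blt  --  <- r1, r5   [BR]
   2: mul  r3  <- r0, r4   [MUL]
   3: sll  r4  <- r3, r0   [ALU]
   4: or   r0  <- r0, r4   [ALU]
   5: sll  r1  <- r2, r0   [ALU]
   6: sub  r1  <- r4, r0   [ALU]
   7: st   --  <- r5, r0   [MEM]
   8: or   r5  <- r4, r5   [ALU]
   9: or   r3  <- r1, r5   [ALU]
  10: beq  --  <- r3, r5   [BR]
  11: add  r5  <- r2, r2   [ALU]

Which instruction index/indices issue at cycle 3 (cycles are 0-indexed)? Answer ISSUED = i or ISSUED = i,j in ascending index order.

  cy0 -> i0 (ld) RAW r1
  cy1 -> i1 (blt) no-port BR/MUL
  cy2 -> i2 (mul) RAW r3
  cy3 -> i3 (sll) RAW r4
  cy4 -> i4 (or) RAW r0
  cy5 -> i5 (sll) WAW r1
  cy6 -> i6/i7 (sub+st) dual
  cy7 -> i8 (or) RAW r5
  cy8 -> i9 (or) RAW r3
  cy9 -> i10/i11 (beq+add) dual

ISSUED = 3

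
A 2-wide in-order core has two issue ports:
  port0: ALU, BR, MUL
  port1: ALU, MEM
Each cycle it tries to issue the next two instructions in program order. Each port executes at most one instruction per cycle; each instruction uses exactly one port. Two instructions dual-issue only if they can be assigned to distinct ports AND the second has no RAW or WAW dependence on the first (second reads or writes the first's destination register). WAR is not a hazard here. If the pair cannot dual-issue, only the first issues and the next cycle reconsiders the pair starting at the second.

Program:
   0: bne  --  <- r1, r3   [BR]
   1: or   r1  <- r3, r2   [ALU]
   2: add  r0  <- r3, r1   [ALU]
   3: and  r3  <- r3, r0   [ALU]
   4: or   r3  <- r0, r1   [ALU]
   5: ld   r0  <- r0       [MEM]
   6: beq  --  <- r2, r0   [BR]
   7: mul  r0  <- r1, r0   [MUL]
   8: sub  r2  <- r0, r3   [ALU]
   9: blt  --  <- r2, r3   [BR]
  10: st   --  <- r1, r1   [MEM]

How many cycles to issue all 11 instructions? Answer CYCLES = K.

CYCLES = 8

#0 head=0: bne.BR or.ALU i0,i1 2-wide
#1 head=2: add.ALU i2 RAW r0
#2 head=3: and.ALU i3 WAW r3
#3 head=4: or.ALU ld.MEM i4,i5 2-wide
#4 head=6: beq.BR i6 no-port BR/MUL
#5 head=7: mul.MUL i7 RAW r0
#6 head=8: sub.ALU i8 RAW r2
#7 head=9: blt.BR st.MEM i9,i10 2-wide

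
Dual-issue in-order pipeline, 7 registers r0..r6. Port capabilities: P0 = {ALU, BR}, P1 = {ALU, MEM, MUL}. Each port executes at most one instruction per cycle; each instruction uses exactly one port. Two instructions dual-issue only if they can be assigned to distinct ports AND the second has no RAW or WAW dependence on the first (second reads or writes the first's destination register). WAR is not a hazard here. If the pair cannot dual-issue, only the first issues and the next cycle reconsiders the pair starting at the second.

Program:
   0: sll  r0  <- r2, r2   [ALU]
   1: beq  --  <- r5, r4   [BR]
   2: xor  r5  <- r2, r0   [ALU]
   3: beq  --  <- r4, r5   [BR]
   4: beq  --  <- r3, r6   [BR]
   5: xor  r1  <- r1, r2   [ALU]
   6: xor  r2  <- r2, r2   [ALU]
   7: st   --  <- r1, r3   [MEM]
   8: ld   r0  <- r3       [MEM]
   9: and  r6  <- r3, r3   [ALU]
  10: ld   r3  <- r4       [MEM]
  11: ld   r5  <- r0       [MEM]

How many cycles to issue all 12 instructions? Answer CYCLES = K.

CYCLES = 8

c0: i0,i1 sll.ALU/beq.BR  pair
c1: i2 xor.ALU  RAW r5
c2: i3 beq.BR  no-port BR/BR
c3: i4,i5 beq.BR/xor.ALU  pair
c4: i6,i7 xor.ALU/st.MEM  pair
c5: i8,i9 ld.MEM/and.ALU  pair
c6: i10 ld.MEM  no-port MEM/MEM
c7: i11 ld.MEM  tail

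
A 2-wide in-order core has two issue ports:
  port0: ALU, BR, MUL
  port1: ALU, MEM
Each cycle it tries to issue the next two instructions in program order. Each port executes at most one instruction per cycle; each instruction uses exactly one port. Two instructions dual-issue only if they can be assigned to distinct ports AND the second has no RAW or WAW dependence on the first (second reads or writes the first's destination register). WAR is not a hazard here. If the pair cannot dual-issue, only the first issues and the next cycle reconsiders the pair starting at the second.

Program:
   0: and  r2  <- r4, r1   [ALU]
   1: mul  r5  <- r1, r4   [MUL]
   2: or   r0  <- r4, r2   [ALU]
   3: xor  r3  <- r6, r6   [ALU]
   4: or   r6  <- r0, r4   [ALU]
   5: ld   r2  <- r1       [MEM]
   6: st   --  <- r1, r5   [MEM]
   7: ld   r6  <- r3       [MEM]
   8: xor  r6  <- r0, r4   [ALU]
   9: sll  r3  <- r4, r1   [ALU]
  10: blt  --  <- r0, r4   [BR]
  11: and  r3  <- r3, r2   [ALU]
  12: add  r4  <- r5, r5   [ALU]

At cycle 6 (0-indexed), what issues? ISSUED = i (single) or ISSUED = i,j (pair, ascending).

ISSUED = 10,11

c0: i0,i1 and mul  2-wide
c1: i2,i3 or xor  2-wide
c2: i4,i5 or ld  2-wide
c3: i6 st  no-port MEM/MEM
c4: i7 ld  WAW r6
c5: i8,i9 xor sll  2-wide
c6: i10,i11 blt and  2-wide
c7: i12 add  tail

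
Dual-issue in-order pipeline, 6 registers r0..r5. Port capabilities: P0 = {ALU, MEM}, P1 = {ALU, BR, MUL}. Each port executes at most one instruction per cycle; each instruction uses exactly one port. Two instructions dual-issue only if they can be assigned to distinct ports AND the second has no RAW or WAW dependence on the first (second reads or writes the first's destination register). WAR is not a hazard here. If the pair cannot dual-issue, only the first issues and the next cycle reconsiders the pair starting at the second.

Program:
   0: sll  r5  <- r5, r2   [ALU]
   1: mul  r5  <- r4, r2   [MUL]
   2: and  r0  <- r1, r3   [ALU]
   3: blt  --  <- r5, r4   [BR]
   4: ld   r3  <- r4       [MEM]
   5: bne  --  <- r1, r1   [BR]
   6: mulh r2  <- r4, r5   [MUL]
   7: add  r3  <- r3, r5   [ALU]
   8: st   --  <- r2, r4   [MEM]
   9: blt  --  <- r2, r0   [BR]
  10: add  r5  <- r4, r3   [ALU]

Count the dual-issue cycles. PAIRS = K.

0. sll @i0  | WAW r5
1. mul and @i1,i2  | pair
2. blt ld @i3,i4  | pair
3. bne @i5  | no-port BR/MUL
4. mulh add @i6,i7  | pair
5. st blt @i8,i9  | pair
6. add @i10  | tail

PAIRS = 4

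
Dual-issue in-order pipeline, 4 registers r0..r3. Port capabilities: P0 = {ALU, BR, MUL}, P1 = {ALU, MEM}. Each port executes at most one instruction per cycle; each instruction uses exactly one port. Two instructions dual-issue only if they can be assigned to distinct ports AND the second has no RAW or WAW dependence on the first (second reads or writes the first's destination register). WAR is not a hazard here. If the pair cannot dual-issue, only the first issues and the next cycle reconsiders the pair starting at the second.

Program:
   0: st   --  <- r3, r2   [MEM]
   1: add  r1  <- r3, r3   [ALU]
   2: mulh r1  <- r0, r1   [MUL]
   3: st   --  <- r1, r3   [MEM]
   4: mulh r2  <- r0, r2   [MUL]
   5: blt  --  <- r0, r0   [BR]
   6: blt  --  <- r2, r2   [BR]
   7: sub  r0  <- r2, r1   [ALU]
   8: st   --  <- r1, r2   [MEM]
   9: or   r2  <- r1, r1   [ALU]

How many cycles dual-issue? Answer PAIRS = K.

PAIRS = 4

t=0 i0/i1:st.MEM/add.ALU ; 2-wide
t=1 i2:mulh.MUL ; RAW r1
t=2 i3/i4:st.MEM/mulh.MUL ; 2-wide
t=3 i5:blt.BR ; no-port BR/BR
t=4 i6/i7:blt.BR/sub.ALU ; 2-wide
t=5 i8/i9:st.MEM/or.ALU ; 2-wide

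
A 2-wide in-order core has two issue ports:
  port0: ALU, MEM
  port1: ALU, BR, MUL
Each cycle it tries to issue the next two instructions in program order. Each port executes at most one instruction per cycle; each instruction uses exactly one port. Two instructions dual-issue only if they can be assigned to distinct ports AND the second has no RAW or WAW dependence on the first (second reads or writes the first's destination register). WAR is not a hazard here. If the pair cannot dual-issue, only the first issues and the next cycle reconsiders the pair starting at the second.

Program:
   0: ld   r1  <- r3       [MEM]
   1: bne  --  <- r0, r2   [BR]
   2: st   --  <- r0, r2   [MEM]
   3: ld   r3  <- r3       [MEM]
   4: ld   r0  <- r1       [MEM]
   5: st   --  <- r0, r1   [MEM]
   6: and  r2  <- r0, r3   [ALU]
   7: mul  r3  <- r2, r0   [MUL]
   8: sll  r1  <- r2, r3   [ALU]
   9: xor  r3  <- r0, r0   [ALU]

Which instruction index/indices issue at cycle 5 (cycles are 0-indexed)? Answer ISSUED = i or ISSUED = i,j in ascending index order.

0. ld.MEM;bne.BR @i0&i1  | dual
1. st.MEM @i2  | no-port MEM/MEM
2. ld.MEM @i3  | no-port MEM/MEM
3. ld.MEM @i4  | no-port MEM/MEM
4. st.MEM;and.ALU @i5&i6  | dual
5. mul.MUL @i7  | RAW r3
6. sll.ALU;xor.ALU @i8&i9  | dual

ISSUED = 7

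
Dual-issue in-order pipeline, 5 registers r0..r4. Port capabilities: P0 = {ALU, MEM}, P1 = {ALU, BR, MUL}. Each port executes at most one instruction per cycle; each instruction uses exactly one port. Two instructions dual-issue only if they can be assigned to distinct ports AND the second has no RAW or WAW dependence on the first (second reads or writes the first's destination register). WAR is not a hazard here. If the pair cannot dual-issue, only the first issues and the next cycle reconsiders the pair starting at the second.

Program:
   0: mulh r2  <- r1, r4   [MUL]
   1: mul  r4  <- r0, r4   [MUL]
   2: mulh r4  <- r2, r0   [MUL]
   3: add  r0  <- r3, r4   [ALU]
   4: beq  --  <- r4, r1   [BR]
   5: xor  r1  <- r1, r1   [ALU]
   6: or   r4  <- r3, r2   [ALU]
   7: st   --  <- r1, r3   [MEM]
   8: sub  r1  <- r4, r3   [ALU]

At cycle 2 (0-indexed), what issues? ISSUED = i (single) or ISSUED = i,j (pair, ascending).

[0] i0  mulh  -- no-port MUL/MUL
[1] i1  mul  -- no-port MUL/MUL
[2] i2  mulh  -- RAW r4
[3] i3&i4  add+beq  -- 2-wide
[4] i5&i6  xor+or  -- 2-wide
[5] i7&i8  st+sub  -- 2-wide

ISSUED = 2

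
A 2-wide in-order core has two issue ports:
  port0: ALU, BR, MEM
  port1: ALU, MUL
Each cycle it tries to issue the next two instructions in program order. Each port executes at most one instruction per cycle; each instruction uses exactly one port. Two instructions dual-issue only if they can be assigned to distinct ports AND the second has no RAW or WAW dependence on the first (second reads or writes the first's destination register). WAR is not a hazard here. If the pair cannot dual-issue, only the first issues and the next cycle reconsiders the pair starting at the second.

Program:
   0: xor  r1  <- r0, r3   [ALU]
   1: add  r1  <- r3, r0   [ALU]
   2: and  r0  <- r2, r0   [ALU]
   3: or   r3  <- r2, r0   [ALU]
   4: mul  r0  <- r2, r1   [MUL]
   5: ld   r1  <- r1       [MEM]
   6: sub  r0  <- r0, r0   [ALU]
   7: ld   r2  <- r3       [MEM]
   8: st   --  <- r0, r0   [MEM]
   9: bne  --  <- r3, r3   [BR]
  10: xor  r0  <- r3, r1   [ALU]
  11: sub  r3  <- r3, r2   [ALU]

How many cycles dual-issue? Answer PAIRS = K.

#0 head=0: xor i0 WAW r1
#1 head=1: add+and i1/i2 2-wide
#2 head=3: or+mul i3/i4 2-wide
#3 head=5: ld+sub i5/i6 2-wide
#4 head=7: ld i7 no-port MEM/MEM
#5 head=8: st i8 no-port MEM/BR
#6 head=9: bne+xor i9/i10 2-wide
#7 head=11: sub i11 tail

PAIRS = 4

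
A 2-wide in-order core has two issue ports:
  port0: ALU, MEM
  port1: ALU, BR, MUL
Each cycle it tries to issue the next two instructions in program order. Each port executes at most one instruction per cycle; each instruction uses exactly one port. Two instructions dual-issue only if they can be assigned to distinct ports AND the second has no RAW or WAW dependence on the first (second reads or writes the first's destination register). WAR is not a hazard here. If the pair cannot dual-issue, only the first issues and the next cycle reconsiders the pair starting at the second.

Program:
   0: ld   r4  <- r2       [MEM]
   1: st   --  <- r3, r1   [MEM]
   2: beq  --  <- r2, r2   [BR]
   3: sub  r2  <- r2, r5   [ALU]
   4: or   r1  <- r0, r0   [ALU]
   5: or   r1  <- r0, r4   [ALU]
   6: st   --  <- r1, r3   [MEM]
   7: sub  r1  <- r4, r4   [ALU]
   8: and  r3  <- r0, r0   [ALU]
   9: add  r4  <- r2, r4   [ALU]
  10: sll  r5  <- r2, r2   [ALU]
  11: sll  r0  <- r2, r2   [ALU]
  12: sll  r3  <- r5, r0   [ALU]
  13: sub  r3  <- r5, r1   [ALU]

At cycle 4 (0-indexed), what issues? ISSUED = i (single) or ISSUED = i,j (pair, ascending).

ISSUED = 6,7

[0] i0  ld.MEM  -- no-port MEM/MEM
[1] i1&i2  st.MEM beq.BR  -- 2-wide
[2] i3&i4  sub.ALU or.ALU  -- 2-wide
[3] i5  or.ALU  -- RAW r1
[4] i6&i7  st.MEM sub.ALU  -- 2-wide
[5] i8&i9  and.ALU add.ALU  -- 2-wide
[6] i10&i11  sll.ALU sll.ALU  -- 2-wide
[7] i12  sll.ALU  -- WAW r3
[8] i13  sub.ALU  -- tail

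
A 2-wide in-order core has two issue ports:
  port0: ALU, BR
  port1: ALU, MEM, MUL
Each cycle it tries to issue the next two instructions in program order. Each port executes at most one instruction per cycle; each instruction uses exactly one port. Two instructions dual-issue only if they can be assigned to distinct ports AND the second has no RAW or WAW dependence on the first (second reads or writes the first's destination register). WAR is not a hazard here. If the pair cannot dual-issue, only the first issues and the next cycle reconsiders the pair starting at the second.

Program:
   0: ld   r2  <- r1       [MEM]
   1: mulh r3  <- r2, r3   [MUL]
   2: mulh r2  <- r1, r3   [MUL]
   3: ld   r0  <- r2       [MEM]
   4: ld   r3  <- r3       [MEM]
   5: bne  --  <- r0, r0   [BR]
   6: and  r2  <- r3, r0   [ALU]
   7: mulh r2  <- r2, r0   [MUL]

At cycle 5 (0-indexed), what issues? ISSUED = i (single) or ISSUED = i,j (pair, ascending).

ISSUED = 6

  cy0 -> i0 (ld.MEM) no-port MEM/MUL
  cy1 -> i1 (mulh.MUL) no-port MUL/MUL
  cy2 -> i2 (mulh.MUL) no-port MUL/MEM
  cy3 -> i3 (ld.MEM) no-port MEM/MEM
  cy4 -> i4&i5 (ld.MEM+bne.BR) pair
  cy5 -> i6 (and.ALU) RAW+WAW r2
  cy6 -> i7 (mulh.MUL) tail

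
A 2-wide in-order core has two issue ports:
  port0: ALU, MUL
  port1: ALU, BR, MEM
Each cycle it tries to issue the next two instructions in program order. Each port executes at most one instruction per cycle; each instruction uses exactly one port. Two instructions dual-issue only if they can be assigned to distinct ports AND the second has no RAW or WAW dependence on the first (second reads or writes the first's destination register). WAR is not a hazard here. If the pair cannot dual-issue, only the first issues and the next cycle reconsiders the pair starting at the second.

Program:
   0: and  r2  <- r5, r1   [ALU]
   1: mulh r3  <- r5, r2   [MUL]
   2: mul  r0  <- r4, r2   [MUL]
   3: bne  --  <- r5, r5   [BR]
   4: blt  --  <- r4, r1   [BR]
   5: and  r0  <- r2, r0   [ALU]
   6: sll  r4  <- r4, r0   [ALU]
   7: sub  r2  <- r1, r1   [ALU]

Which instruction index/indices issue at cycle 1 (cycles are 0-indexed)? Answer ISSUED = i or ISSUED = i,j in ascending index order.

#0 head=0: and i0 RAW r2
#1 head=1: mulh i1 no-port MUL/MUL
#2 head=2: mul+bne i2&i3 2-wide
#3 head=4: blt+and i4&i5 2-wide
#4 head=6: sll+sub i6&i7 2-wide

ISSUED = 1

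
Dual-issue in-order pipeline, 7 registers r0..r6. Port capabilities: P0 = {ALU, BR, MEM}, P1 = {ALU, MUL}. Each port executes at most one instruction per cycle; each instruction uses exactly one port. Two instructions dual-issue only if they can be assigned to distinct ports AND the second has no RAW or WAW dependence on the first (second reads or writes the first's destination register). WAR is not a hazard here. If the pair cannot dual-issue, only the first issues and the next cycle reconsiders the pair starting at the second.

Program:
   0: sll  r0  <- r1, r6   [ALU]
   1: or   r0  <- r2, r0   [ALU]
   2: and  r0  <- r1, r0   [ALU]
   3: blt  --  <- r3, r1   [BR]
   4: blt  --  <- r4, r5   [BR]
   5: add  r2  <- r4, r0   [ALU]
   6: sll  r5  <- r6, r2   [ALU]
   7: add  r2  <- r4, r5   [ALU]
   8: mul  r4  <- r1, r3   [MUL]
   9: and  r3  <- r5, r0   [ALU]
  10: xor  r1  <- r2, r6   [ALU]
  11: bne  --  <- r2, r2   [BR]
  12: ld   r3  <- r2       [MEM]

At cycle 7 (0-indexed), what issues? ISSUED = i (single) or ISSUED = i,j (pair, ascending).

  cy0 -> i0 (sll.ALU) RAW+WAW r0
  cy1 -> i1 (or.ALU) RAW+WAW r0
  cy2 -> i2+i3 (and.ALU blt.BR) pair
  cy3 -> i4+i5 (blt.BR add.ALU) pair
  cy4 -> i6 (sll.ALU) RAW r5
  cy5 -> i7+i8 (add.ALU mul.MUL) pair
  cy6 -> i9+i10 (and.ALU xor.ALU) pair
  cy7 -> i11 (bne.BR) no-port BR/MEM
  cy8 -> i12 (ld.MEM) tail

ISSUED = 11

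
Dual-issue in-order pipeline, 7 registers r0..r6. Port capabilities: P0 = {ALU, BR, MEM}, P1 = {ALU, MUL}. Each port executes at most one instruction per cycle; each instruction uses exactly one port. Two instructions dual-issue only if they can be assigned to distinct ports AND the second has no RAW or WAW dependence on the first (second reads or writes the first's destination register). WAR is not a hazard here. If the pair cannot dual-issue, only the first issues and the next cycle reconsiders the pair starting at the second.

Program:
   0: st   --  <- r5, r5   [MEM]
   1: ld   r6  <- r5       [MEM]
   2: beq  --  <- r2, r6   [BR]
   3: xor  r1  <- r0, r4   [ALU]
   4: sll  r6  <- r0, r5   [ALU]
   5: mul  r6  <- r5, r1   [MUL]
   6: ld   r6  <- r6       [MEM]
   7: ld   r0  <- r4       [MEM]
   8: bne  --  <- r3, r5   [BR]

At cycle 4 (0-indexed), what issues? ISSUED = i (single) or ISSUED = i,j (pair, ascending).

0. st.MEM @i0  | no-port MEM/MEM
1. ld.MEM @i1  | no-port MEM/BR
2. beq.BR+xor.ALU @i2/i3  | 2-wide
3. sll.ALU @i4  | WAW r6
4. mul.MUL @i5  | RAW+WAW r6
5. ld.MEM @i6  | no-port MEM/MEM
6. ld.MEM @i7  | no-port MEM/BR
7. bne.BR @i8  | tail

ISSUED = 5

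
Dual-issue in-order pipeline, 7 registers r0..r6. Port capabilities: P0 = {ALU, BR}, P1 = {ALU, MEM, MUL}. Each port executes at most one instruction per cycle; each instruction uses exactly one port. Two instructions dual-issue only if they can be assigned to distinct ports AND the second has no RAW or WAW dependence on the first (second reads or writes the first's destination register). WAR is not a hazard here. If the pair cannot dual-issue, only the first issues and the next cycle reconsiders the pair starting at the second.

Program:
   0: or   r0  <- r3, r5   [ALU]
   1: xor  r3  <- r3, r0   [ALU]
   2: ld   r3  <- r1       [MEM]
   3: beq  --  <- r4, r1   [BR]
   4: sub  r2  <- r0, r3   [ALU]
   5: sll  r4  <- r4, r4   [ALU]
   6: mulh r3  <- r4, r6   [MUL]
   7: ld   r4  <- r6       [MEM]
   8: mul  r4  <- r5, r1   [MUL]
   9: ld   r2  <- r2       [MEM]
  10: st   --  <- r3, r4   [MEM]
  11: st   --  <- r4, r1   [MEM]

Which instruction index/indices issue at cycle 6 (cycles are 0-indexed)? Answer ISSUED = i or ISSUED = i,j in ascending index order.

#0 head=0: or i0 RAW r0
#1 head=1: xor i1 WAW r3
#2 head=2: ld;beq i2&i3 pair
#3 head=4: sub;sll i4&i5 pair
#4 head=6: mulh i6 no-port MUL/MEM
#5 head=7: ld i7 no-port MEM/MUL
#6 head=8: mul i8 no-port MUL/MEM
#7 head=9: ld i9 no-port MEM/MEM
#8 head=10: st i10 no-port MEM/MEM
#9 head=11: st i11 tail

ISSUED = 8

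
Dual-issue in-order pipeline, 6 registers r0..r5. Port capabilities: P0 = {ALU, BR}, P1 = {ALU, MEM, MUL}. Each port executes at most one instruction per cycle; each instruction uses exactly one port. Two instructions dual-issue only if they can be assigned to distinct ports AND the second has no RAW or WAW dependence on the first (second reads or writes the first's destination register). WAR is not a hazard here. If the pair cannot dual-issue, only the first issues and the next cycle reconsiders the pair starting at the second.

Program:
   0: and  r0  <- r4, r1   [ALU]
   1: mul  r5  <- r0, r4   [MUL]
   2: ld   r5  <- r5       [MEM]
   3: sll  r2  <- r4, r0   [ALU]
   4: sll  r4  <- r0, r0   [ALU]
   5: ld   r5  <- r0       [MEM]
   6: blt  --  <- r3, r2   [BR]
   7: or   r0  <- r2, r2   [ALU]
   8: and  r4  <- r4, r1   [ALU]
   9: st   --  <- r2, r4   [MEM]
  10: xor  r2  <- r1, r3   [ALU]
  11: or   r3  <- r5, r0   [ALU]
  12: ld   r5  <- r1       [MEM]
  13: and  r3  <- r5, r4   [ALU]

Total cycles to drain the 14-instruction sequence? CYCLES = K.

CYCLES = 9

[0] i0  and  -- RAW r0
[1] i1  mul  -- no-port MUL/MEM
[2] i2,i3  ld+sll  -- pair
[3] i4,i5  sll+ld  -- pair
[4] i6,i7  blt+or  -- pair
[5] i8  and  -- RAW r4
[6] i9,i10  st+xor  -- pair
[7] i11,i12  or+ld  -- pair
[8] i13  and  -- tail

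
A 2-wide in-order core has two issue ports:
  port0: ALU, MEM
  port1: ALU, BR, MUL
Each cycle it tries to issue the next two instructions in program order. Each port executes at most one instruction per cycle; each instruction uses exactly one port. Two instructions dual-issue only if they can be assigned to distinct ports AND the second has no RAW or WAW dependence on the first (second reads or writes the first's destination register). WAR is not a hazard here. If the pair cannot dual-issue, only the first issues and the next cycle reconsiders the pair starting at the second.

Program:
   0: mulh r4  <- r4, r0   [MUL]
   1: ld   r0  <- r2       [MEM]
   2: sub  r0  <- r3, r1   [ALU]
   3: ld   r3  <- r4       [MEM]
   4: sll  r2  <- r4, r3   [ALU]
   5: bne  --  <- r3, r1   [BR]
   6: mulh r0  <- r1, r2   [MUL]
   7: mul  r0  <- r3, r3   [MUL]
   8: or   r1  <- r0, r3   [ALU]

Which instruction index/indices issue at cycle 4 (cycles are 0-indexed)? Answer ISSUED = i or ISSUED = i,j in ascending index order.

  cy0 -> i0&i1 (mulh ld) dual
  cy1 -> i2&i3 (sub ld) dual
  cy2 -> i4&i5 (sll bne) dual
  cy3 -> i6 (mulh) no-port MUL/MUL
  cy4 -> i7 (mul) RAW r0
  cy5 -> i8 (or) tail

ISSUED = 7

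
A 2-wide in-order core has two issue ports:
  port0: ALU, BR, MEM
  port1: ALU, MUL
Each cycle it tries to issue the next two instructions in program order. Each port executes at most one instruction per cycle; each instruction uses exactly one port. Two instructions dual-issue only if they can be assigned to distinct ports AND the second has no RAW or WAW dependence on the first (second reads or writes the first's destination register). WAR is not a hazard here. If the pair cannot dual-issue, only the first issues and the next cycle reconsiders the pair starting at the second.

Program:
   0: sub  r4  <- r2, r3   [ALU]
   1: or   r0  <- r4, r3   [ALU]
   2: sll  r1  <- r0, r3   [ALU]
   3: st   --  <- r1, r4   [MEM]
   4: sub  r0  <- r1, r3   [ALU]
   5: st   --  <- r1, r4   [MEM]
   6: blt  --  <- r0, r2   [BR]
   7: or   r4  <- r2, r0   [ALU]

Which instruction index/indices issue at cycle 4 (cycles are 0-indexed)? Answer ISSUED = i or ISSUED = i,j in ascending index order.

ISSUED = 5

0. sub @i0  | RAW r4
1. or @i1  | RAW r0
2. sll @i2  | RAW r1
3. st/sub @i3/i4  | pair
4. st @i5  | no-port MEM/BR
5. blt/or @i6/i7  | pair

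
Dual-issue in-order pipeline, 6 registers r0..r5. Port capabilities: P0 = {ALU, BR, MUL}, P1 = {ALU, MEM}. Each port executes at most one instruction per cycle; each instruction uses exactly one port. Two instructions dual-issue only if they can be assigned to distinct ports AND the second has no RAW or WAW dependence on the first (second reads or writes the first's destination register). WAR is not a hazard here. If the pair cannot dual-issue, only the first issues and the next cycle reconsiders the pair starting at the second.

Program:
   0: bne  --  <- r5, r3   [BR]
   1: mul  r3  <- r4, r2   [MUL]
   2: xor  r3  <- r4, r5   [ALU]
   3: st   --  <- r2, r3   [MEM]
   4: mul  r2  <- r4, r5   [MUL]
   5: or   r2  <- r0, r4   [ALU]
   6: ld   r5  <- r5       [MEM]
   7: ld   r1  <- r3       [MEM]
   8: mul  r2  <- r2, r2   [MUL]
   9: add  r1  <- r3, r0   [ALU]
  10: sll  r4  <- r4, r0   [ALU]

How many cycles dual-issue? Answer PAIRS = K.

t=0 i0:bne.BR ; no-port BR/MUL
t=1 i1:mul.MUL ; WAW r3
t=2 i2:xor.ALU ; RAW r3
t=3 i3,i4:st.MEM+mul.MUL ; 2-wide
t=4 i5,i6:or.ALU+ld.MEM ; 2-wide
t=5 i7,i8:ld.MEM+mul.MUL ; 2-wide
t=6 i9,i10:add.ALU+sll.ALU ; 2-wide

PAIRS = 4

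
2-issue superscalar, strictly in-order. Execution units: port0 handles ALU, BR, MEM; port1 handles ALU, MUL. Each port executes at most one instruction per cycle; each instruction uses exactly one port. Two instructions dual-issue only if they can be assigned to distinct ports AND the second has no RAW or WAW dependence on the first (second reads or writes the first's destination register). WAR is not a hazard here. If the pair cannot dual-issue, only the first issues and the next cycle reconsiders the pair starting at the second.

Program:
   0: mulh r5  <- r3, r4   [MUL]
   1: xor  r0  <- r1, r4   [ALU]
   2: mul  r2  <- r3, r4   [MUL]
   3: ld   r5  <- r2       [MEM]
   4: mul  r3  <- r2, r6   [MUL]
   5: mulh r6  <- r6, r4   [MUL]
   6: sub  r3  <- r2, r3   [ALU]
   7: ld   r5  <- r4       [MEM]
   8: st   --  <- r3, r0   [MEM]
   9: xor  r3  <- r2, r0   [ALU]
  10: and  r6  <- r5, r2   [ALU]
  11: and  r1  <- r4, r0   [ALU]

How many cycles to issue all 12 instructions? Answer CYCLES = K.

CYCLES = 7

t=0 i0+i1:mulh.MUL+xor.ALU ; dual
t=1 i2:mul.MUL ; RAW r2
t=2 i3+i4:ld.MEM+mul.MUL ; dual
t=3 i5+i6:mulh.MUL+sub.ALU ; dual
t=4 i7:ld.MEM ; no-port MEM/MEM
t=5 i8+i9:st.MEM+xor.ALU ; dual
t=6 i10+i11:and.ALU+and.ALU ; dual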